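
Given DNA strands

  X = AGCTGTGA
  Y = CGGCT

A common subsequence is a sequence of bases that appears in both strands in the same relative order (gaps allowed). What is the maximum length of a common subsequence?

3

Taking G [2,3], C [3,4], T [6,5] gives a common subsequence of length 3. The LCS DP gives dp[8][5] = 3, so this is optimal.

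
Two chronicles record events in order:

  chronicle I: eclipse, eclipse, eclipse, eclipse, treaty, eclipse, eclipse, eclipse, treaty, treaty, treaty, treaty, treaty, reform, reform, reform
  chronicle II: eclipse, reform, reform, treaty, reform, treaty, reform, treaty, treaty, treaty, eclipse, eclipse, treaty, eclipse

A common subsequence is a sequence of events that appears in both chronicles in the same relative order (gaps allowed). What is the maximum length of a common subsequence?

7

Pick eclipse (chronicle I #1, chronicle II #1), treaty (chronicle I #5, chronicle II #4), treaty (chronicle I #9, chronicle II #6), treaty (chronicle I #10, chronicle II #8), treaty (chronicle I #11, chronicle II #9), treaty (chronicle I #12, chronicle II #10), treaty (chronicle I #13, chronicle II #13); all 7 events appear in both, in order. The LCS DP gives dp[16][14] = 7, so this is optimal.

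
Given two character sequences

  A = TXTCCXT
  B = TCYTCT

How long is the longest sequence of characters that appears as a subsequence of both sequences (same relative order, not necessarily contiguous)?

Pick T (A #1, B #1) → T (A #3, B #4) → C (A #5, B #5) → T (A #7, B #6); all 4 characters appear in both, in order. dp[7][6] = 4 confirms this is the maximum.

4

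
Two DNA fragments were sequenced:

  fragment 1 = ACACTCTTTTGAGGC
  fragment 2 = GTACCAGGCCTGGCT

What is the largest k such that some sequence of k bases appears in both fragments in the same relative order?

One common subsequence of length 9: A at fragment 1[1]=fragment 2[3], then C at fragment 1[2]=fragment 2[5], then A at fragment 1[3]=fragment 2[6], then C at fragment 1[4]=fragment 2[9], then C at fragment 1[6]=fragment 2[10], then T at fragment 1[10]=fragment 2[11], then G at fragment 1[13]=fragment 2[12], then G at fragment 1[14]=fragment 2[13], then C at fragment 1[15]=fragment 2[14]. The LCS DP gives dp[15][15] = 9, so this is optimal.

9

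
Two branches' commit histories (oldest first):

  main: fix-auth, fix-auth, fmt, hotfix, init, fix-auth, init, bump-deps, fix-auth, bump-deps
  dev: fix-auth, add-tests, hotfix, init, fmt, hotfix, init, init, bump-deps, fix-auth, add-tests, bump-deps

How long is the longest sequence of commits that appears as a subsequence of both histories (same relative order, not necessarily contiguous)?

Pick fix-auth (main #1, dev #1), then fmt (main #3, dev #5), then hotfix (main #4, dev #6), then init (main #5, dev #7), then init (main #7, dev #8), then bump-deps (main #8, dev #9), then fix-auth (main #9, dev #10), then bump-deps (main #10, dev #12); all 8 commits appear in both, in order, and the DP table's final entry dp[10][12] is also 8, so no common subsequence is longer.

8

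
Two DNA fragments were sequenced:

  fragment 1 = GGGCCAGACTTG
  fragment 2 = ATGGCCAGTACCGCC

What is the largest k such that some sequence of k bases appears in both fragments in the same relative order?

9

Match G at fragment 1[2]=fragment 2[3] → G at fragment 1[3]=fragment 2[4] → C at fragment 1[4]=fragment 2[5] → C at fragment 1[5]=fragment 2[6] → A at fragment 1[6]=fragment 2[7] → G at fragment 1[7]=fragment 2[8] → A at fragment 1[8]=fragment 2[10] → C at fragment 1[9]=fragment 2[12] → G at fragment 1[12]=fragment 2[13] — 9 bases in the same relative order in both, and the DP table's final entry dp[12][15] is also 9, so no common subsequence is longer.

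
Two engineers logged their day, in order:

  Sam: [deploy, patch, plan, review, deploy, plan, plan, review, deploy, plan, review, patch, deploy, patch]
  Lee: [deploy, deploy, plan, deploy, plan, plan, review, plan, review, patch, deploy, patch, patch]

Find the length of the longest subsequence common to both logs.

Taking deploy at Sam[1]=Lee[2], then plan at Sam[3]=Lee[3], then deploy at Sam[5]=Lee[4], then plan at Sam[6]=Lee[5], then plan at Sam[7]=Lee[6], then review at Sam[8]=Lee[7], then plan at Sam[10]=Lee[8], then review at Sam[11]=Lee[9], then patch at Sam[12]=Lee[10], then deploy at Sam[13]=Lee[11], then patch at Sam[14]=Lee[13] gives a common subsequence of length 11. The LCS DP gives dp[14][13] = 11, so this is optimal.

11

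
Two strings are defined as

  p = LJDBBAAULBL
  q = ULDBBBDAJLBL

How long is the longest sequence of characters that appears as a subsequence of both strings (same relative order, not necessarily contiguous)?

8

Taking L at p[1]=q[2], then D at p[3]=q[3], then B at p[4]=q[5], then B at p[5]=q[6], then A at p[6]=q[8], then L at p[9]=q[10], then B at p[10]=q[11], then L at p[11]=q[12] gives a common subsequence of length 8. dp[11][12] = 8 confirms this is the maximum.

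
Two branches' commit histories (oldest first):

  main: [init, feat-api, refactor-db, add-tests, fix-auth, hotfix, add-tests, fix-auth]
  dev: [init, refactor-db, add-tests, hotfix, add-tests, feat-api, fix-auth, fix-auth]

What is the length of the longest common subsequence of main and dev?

6

Pick init [1,1], then refactor-db [3,2], then add-tests [4,3], then hotfix [6,4], then add-tests [7,5], then fix-auth [8,8]; all 6 commits appear in both, in order, and the DP table's final entry dp[8][8] is also 6, so no common subsequence is longer.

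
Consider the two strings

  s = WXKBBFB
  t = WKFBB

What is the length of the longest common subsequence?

4

Match W [1,1] → K [3,2] → B [5,4] → B [7,5] — 4 characters in the same relative order in both. The LCS DP gives dp[7][5] = 4, so this is optimal.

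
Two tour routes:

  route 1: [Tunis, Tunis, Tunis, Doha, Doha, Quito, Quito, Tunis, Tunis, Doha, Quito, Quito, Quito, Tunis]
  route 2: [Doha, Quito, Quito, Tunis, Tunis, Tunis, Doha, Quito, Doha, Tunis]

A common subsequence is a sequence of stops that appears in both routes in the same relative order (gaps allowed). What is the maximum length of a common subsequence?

Taking Doha [5,1]; then Quito [6,2]; then Quito [7,3]; then Tunis [8,5]; then Tunis [9,6]; then Doha [10,7]; then Quito [11,8]; then Tunis [14,10] gives a common subsequence of length 8. The LCS DP gives dp[14][10] = 8, so this is optimal.

8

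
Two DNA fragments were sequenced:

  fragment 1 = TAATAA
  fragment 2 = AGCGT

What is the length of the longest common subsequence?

2

Let dp[i][j] be the LCS length of the first i bases of fragment 1 and the first j bases of fragment 2. dp[i][j] = dp[i-1][j-1]+1 when the i-th and j-th bases match, else max(dp[i-1][j], dp[i][j-1]).
    ·  A  G  C  G  T
 ·  0  0  0  0  0  0
 T  0  0  0  0  0  1
 A  0  1  1  1  1  1
 A  0  1  1  1  1  1
 T  0  1  1  1  1  2
 A  0  1  1  1  1  2
 A  0  1  1  1  1  2
dp[6][5] = 2. One LCS (by backtracking along matches): AT.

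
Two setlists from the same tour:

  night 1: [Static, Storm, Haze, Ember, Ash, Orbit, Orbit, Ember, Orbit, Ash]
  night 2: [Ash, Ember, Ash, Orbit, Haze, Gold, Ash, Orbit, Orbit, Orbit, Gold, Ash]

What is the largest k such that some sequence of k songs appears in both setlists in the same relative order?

6

Match Haze (night 1 #3, night 2 #5), then Ash (night 1 #5, night 2 #7), then Orbit (night 1 #6, night 2 #8), then Orbit (night 1 #7, night 2 #9), then Orbit (night 1 #9, night 2 #10), then Ash (night 1 #10, night 2 #12) — 6 songs in the same relative order in both. dp[10][12] = 6 confirms this is the maximum.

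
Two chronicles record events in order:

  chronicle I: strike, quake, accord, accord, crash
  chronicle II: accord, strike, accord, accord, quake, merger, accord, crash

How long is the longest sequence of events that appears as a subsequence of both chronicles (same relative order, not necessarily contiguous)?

Pick strike at chronicle I[1]=chronicle II[2], then quake at chronicle I[2]=chronicle II[5], then accord at chronicle I[4]=chronicle II[7], then crash at chronicle I[5]=chronicle II[8]; all 4 events appear in both, in order. The LCS DP gives dp[5][8] = 4, so this is optimal.

4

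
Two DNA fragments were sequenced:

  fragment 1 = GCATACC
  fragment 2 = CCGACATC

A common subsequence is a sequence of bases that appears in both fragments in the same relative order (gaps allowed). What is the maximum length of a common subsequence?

Let dp[i][j] be the LCS length of the first i bases of fragment 1 and the first j bases of fragment 2. dp[i][j] = dp[i-1][j-1]+1 when the i-th and j-th bases match, else max(dp[i-1][j], dp[i][j-1]).
    ·  C  C  G  A  C  A  T  C
 ·  0  0  0  0  0  0  0  0  0
 G  0  0  0  1  1  1  1  1  1
 C  0  1  1  1  1  2  2  2  2
 A  0  1  1  1  2  2  3  3  3
 T  0  1  1  1  2  2  3  4  4
 A  0  1  1  1  2  2  3  4  4
 C  0  1  2  2  2  3  3  4  5
 C  0  1  2  2  2  3  3  4  5
dp[7][8] = 5. One LCS (by backtracking along matches): GCATC.

5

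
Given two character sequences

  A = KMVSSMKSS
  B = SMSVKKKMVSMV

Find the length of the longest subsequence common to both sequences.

One common subsequence of length 5: K (A #1, B #7), M (A #2, B #8), V (A #3, B #9), S (A #5, B #10), M (A #6, B #11), and the DP table's final entry dp[9][12] is also 5, so no common subsequence is longer.

5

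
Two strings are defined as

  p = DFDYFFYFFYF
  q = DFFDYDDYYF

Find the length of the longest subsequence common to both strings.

7

Pick D at p[1]=q[1], then F at p[2]=q[3], then D at p[3]=q[4], then Y at p[4]=q[5], then Y at p[7]=q[8], then Y at p[10]=q[9], then F at p[11]=q[10]; all 7 characters appear in both, in order. The LCS DP gives dp[11][10] = 7, so this is optimal.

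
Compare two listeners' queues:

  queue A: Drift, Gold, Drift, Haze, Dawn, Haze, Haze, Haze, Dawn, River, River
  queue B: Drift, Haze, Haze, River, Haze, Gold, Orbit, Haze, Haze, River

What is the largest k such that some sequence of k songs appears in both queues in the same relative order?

Match Drift (queue A #1, queue B #1); then Haze (queue A #4, queue B #3); then Haze (queue A #6, queue B #5); then Haze (queue A #7, queue B #8); then Haze (queue A #8, queue B #9); then River (queue A #11, queue B #10) — 6 songs in the same relative order in both. dp[11][10] = 6 confirms this is the maximum.

6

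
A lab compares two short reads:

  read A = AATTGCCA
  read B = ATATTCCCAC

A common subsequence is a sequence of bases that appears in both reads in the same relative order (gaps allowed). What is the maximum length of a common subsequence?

7

Match A [1,1], then A [2,3], then T [3,4], then T [4,5], then C [6,7], then C [7,8], then A [8,9] — 7 bases in the same relative order in both. The LCS DP gives dp[8][10] = 7, so this is optimal.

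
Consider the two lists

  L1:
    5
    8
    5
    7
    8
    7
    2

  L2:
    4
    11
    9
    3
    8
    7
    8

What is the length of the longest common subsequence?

Match 8 [2,5], 7 [4,6], 8 [5,7] — 3 values in the same relative order in both. The LCS DP gives dp[7][7] = 3, so this is optimal.

3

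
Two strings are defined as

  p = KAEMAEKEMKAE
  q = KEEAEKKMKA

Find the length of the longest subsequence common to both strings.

8

Let dp[i][j] be the LCS length of the first i characters of p and the first j characters of q. dp[i][j] = dp[i-1][j-1]+1 when the i-th and j-th characters match, else max(dp[i-1][j], dp[i][j-1]).
    ·  K  E  E  A  E  K  K  M  K  A
 ·  0  0  0  0  0  0  0  0  0  0  0
 K  0  1  1  1  1  1  1  1  1  1  1
 A  0  1  1  1  2  2  2  2  2  2  2
 E  0  1  2  2  2  3  3  3  3  3  3
 M  0  1  2  2  2  3  3  3  4  4  4
 A  0  1  2  2  3  3  3  3  4  4  5
 E  0  1  2  3  3  4  4  4  4  4  5
 K  0  1  2  3  3  4  5  5  5  5  5
 E  0  1  2  3  3  4  5  5  5  5  5
 M  0  1  2  3  3  4  5  5  6  6  6
 K  0  1  2  3  3  4  5  6  6  7  7
 A  0  1  2  3  4  4  5  6  6  7  8
 E  0  1  2  3  4  5  5  6  6  7  8
dp[12][10] = 8. One LCS (by backtracking along matches): KEAEKMKA.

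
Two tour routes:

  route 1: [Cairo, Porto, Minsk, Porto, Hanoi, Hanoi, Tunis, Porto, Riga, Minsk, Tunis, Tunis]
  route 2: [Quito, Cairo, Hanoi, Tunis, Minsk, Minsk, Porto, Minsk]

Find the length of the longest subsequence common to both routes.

One common subsequence of length 5: Cairo (route 1 #1, route 2 #2), then Hanoi (route 1 #6, route 2 #3), then Tunis (route 1 #7, route 2 #4), then Porto (route 1 #8, route 2 #7), then Minsk (route 1 #10, route 2 #8). Since dp[12][8] = 5, nothing longer is possible.

5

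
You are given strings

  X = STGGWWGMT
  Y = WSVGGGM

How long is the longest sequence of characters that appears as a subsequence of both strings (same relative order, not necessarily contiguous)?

5

Match S at X[1]=Y[2]; then G at X[3]=Y[4]; then G at X[4]=Y[5]; then G at X[7]=Y[6]; then M at X[8]=Y[7] — 5 characters in the same relative order in both. The LCS DP gives dp[9][7] = 5, so this is optimal.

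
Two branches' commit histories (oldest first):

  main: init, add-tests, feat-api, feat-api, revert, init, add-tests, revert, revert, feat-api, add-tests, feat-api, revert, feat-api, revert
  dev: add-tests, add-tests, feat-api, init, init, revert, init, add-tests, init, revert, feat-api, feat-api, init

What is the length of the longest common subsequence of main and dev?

8

Match add-tests at main[2]=dev[2], feat-api at main[3]=dev[3], revert at main[5]=dev[6], init at main[6]=dev[7], add-tests at main[7]=dev[8], revert at main[9]=dev[10], feat-api at main[10]=dev[11], feat-api at main[12]=dev[12] — 8 commits in the same relative order in both. dp[15][13] = 8 confirms this is the maximum.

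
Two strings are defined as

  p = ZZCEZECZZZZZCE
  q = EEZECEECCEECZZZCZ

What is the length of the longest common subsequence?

9

One common subsequence of length 9: Z [1,3], then C [3,9], then E [4,10], then E [6,11], then C [7,12], then Z [8,13], then Z [9,14], then Z [10,15], then Z [12,17]. The LCS DP gives dp[14][17] = 9, so this is optimal.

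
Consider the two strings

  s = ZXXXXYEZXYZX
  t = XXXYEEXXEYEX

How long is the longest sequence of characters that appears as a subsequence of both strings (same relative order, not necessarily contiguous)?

One common subsequence of length 8: X (s #3, t #1); then X (s #4, t #2); then X (s #5, t #3); then Y (s #6, t #4); then E (s #7, t #6); then X (s #9, t #8); then Y (s #10, t #10); then X (s #12, t #12). dp[12][12] = 8 confirms this is the maximum.

8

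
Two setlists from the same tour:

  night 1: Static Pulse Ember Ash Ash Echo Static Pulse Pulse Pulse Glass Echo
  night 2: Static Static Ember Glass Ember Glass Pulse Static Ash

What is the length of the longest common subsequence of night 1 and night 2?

Pick Static (night 1 #1, night 2 #2), then Pulse (night 1 #2, night 2 #7), then Ash (night 1 #5, night 2 #9); all 3 songs appear in both, in order. dp[12][9] = 3 confirms this is the maximum.

3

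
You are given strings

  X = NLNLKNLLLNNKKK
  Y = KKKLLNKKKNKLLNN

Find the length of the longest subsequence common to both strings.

Pick L at X[2]=Y[5] → N at X[3]=Y[6] → K at X[5]=Y[9] → N at X[6]=Y[10] → L at X[8]=Y[12] → L at X[9]=Y[13] → N at X[10]=Y[14] → N at X[11]=Y[15]; all 8 characters appear in both, in order, and the DP table's final entry dp[14][15] is also 8, so no common subsequence is longer.

8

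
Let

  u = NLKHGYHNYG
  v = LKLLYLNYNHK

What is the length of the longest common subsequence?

Taking L (u #2, v #1); then K (u #3, v #2); then Y (u #6, v #5); then N (u #8, v #7); then Y (u #9, v #8) gives a common subsequence of length 5, and the DP table's final entry dp[10][11] is also 5, so no common subsequence is longer.

5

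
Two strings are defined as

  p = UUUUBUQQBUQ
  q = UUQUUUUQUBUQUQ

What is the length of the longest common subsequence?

Match U [1,5], then U [2,6], then U [3,7], then U [4,9], then B [5,10], then U [6,11], then Q [8,12], then U [10,13], then Q [11,14] — 9 characters in the same relative order in both. Since dp[11][14] = 9, nothing longer is possible.

9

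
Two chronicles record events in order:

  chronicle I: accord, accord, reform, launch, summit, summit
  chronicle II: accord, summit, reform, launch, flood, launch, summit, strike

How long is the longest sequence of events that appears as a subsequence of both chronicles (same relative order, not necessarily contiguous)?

Match accord at chronicle I[1]=chronicle II[1], then reform at chronicle I[3]=chronicle II[3], then launch at chronicle I[4]=chronicle II[6], then summit at chronicle I[5]=chronicle II[7] — 4 events in the same relative order in both. Since dp[6][8] = 4, nothing longer is possible.

4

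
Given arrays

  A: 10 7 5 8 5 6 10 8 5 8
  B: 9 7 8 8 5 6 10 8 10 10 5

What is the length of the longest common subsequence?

One common subsequence of length 7: 7 [2,2], then 8 [4,4], then 5 [5,5], then 6 [6,6], then 10 [7,7], then 8 [8,8], then 5 [9,11]. Since dp[10][11] = 7, nothing longer is possible.

7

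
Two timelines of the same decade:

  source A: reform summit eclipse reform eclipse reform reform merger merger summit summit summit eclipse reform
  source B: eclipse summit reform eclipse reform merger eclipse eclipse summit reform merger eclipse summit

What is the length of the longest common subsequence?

One common subsequence of length 7: reform (source A #1, source B #3) → eclipse (source A #3, source B #4) → reform (source A #4, source B #5) → eclipse (source A #5, source B #8) → reform (source A #7, source B #10) → merger (source A #8, source B #11) → summit (source A #12, source B #13). dp[14][13] = 7 confirms this is the maximum.

7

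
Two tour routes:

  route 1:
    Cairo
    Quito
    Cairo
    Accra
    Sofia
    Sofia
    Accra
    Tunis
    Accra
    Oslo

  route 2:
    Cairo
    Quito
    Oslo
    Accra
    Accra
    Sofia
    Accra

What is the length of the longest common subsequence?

5

Match Cairo at route 1[1]=route 2[1], Quito at route 1[2]=route 2[2], Accra at route 1[4]=route 2[5], Sofia at route 1[6]=route 2[6], Accra at route 1[9]=route 2[7] — 5 stops in the same relative order in both. Since dp[10][7] = 5, nothing longer is possible.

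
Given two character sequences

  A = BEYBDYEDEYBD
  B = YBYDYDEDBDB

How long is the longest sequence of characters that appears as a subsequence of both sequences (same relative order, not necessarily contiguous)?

8

Match B (A #1, B #2), then Y (A #3, B #3), then D (A #5, B #4), then Y (A #6, B #5), then E (A #7, B #7), then D (A #8, B #8), then B (A #11, B #9), then D (A #12, B #10) — 8 characters in the same relative order in both. dp[12][11] = 8 confirms this is the maximum.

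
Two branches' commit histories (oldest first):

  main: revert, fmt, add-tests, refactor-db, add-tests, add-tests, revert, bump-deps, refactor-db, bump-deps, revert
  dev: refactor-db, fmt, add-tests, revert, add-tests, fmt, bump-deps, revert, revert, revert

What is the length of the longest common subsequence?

Pick fmt (main #2, dev #2) → add-tests (main #3, dev #3) → add-tests (main #5, dev #5) → revert (main #7, dev #9) → revert (main #11, dev #10); all 5 commits appear in both, in order, and the DP table's final entry dp[11][10] is also 5, so no common subsequence is longer.

5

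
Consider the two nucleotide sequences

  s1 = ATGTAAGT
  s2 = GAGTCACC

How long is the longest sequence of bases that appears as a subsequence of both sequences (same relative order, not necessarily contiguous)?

One common subsequence of length 4: A (s1 #1, s2 #2); then G (s1 #3, s2 #3); then T (s1 #4, s2 #4); then A (s1 #5, s2 #6). dp[8][8] = 4 confirms this is the maximum.

4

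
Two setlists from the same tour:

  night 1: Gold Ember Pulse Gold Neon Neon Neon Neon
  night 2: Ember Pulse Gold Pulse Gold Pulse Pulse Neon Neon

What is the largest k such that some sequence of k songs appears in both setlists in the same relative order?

Taking Gold (night 1 #1, night 2 #3), Pulse (night 1 #3, night 2 #4), Gold (night 1 #4, night 2 #5), Neon (night 1 #7, night 2 #8), Neon (night 1 #8, night 2 #9) gives a common subsequence of length 5. The LCS DP gives dp[8][9] = 5, so this is optimal.

5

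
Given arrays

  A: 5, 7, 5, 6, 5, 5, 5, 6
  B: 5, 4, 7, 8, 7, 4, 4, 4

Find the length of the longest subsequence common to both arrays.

Let dp[i][j] be the LCS length of the first i values of A and the first j values of B. dp[i][j] = dp[i-1][j-1]+1 when the i-th and j-th values match, else max(dp[i-1][j], dp[i][j-1]).
    ·  5  4  7  8  7  4  4  4
 ·  0  0  0  0  0  0  0  0  0
 5  0  1  1  1  1  1  1  1  1
 7  0  1  1  2  2  2  2  2  2
 5  0  1  1  2  2  2  2  2  2
 6  0  1  1  2  2  2  2  2  2
 5  0  1  1  2  2  2  2  2  2
 5  0  1  1  2  2  2  2  2  2
 5  0  1  1  2  2  2  2  2  2
 6  0  1  1  2  2  2  2  2  2
dp[8][8] = 2. One LCS (by backtracking along matches): 5, 7.

2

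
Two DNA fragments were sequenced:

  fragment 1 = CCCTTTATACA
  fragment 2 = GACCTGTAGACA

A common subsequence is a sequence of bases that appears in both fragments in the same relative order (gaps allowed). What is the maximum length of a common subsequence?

Taking C at fragment 1[2]=fragment 2[3], then C at fragment 1[3]=fragment 2[4], then T at fragment 1[4]=fragment 2[5], then T at fragment 1[6]=fragment 2[7], then A at fragment 1[7]=fragment 2[8], then A at fragment 1[9]=fragment 2[10], then C at fragment 1[10]=fragment 2[11], then A at fragment 1[11]=fragment 2[12] gives a common subsequence of length 8, and the DP table's final entry dp[11][12] is also 8, so no common subsequence is longer.

8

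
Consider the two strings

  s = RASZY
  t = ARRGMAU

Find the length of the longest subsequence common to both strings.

2

Taking R at s[1]=t[3]; then A at s[2]=t[6] gives a common subsequence of length 2. dp[5][7] = 2 confirms this is the maximum.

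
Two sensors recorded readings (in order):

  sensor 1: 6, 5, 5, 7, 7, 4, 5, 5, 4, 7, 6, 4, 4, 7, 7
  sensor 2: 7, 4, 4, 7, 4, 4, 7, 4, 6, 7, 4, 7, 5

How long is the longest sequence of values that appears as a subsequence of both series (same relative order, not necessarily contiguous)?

One common subsequence of length 8: 7 at sensor 1[4]=sensor 2[1], 7 at sensor 1[5]=sensor 2[4], 4 at sensor 1[6]=sensor 2[5], 4 at sensor 1[9]=sensor 2[6], 7 at sensor 1[10]=sensor 2[7], 6 at sensor 1[11]=sensor 2[9], 4 at sensor 1[13]=sensor 2[11], 7 at sensor 1[14]=sensor 2[12], and the DP table's final entry dp[15][13] is also 8, so no common subsequence is longer.

8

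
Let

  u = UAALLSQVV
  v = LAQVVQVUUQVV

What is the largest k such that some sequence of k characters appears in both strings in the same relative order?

Pick U [1,9]; then Q [7,10]; then V [8,11]; then V [9,12]; all 4 characters appear in both, in order, and the DP table's final entry dp[9][12] is also 4, so no common subsequence is longer.

4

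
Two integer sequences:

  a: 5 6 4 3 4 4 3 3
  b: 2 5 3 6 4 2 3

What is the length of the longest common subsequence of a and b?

4

Let dp[i][j] be the LCS length of the first i values of a and the first j values of b. dp[i][j] = dp[i-1][j-1]+1 when the i-th and j-th values match, else max(dp[i-1][j], dp[i][j-1]).
    ·  2  5  3  6  4  2  3
 ·  0  0  0  0  0  0  0  0
 5  0  0  1  1  1  1  1  1
 6  0  0  1  1  2  2  2  2
 4  0  0  1  1  2  3  3  3
 3  0  0  1  2  2  3  3  4
 4  0  0  1  2  2  3  3  4
 4  0  0  1  2  2  3  3  4
 3  0  0  1  2  2  3  3  4
 3  0  0  1  2  2  3  3  4
dp[8][7] = 4. One LCS (by backtracking along matches): 5, 6, 4, 3.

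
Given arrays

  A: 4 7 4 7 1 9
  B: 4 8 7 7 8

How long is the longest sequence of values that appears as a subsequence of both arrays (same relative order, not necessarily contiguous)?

3

Taking 4 at A[1]=B[1]; then 7 at A[2]=B[3]; then 7 at A[4]=B[4] gives a common subsequence of length 3. dp[6][5] = 3 confirms this is the maximum.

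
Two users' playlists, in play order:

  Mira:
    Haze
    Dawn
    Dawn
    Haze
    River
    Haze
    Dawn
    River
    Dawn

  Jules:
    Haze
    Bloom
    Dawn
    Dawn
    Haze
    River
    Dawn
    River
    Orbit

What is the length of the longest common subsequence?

One common subsequence of length 7: Haze (Mira #1, Jules #1); then Dawn (Mira #2, Jules #3); then Dawn (Mira #3, Jules #4); then Haze (Mira #4, Jules #5); then River (Mira #5, Jules #6); then Dawn (Mira #7, Jules #7); then River (Mira #8, Jules #8). Since dp[9][9] = 7, nothing longer is possible.

7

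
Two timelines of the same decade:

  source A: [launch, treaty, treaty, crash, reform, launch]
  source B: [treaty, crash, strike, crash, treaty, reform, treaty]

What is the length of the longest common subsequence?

Pick treaty at source A[2]=source B[1] → treaty at source A[3]=source B[5] → reform at source A[5]=source B[6]; all 3 events appear in both, in order. Since dp[6][7] = 3, nothing longer is possible.

3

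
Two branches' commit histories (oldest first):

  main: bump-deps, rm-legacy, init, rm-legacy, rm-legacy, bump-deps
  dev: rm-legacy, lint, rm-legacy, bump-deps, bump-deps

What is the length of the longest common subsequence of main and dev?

One common subsequence of length 3: rm-legacy at main[2]=dev[1], rm-legacy at main[4]=dev[3], bump-deps at main[6]=dev[5]. The LCS DP gives dp[6][5] = 3, so this is optimal.

3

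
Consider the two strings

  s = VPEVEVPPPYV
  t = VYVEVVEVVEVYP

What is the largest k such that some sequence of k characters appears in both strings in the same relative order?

6

One common subsequence of length 6: V at s[1]=t[6], then E at s[3]=t[7], then V at s[4]=t[9], then E at s[5]=t[10], then V at s[6]=t[11], then P at s[9]=t[13]. The LCS DP gives dp[11][13] = 6, so this is optimal.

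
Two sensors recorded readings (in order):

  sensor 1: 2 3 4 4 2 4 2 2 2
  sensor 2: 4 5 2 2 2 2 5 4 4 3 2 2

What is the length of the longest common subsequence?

5

Let dp[i][j] be the LCS length of the first i values of sensor 1 and the first j values of sensor 2. dp[i][j] = dp[i-1][j-1]+1 when the i-th and j-th values match, else max(dp[i-1][j], dp[i][j-1]).
    ·  4  5  2  2  2  2  5  4  4  3  2  2
 ·  0  0  0  0  0  0  0  0  0  0  0  0  0
 2  0  0  0  1  1  1  1  1  1  1  1  1  1
 3  0  0  0  1  1  1  1  1  1  1  2  2  2
 4  0  1  1  1  1  1  1  1  2  2  2  2  2
 4  0  1  1  1  1  1  1  1  2  3  3  3  3
 2  0  1  1  2  2  2  2  2  2  3  3  4  4
 4  0  1  1  2  2  2  2  2  3  3  3  4  4
 2  0  1  1  2  3  3  3  3  3  3  3  4  5
 2  0  1  1  2  3  4  4  4  4  4  4  4  5
 2  0  1  1  2  3  4  5  5  5  5  5  5  5
dp[9][12] = 5. One LCS (by backtracking along matches): 2, 4, 4, 2, 2.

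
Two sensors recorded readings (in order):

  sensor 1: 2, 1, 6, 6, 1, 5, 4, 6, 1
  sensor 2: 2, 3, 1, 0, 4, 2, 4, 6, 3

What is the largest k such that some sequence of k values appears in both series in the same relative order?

Let dp[i][j] be the LCS length of the first i values of sensor 1 and the first j values of sensor 2. dp[i][j] = dp[i-1][j-1]+1 when the i-th and j-th values match, else max(dp[i-1][j], dp[i][j-1]).
    ·  2  3  1  0  4  2  4  6  3
 ·  0  0  0  0  0  0  0  0  0  0
 2  0  1  1  1  1  1  1  1  1  1
 1  0  1  1  2  2  2  2  2  2  2
 6  0  1  1  2  2  2  2  2  3  3
 6  0  1  1  2  2  2  2  2  3  3
 1  0  1  1  2  2  2  2  2  3  3
 5  0  1  1  2  2  2  2  2  3  3
 4  0  1  1  2  2  3  3  3  3  3
 6  0  1  1  2  2  3  3  3  4  4
 1  0  1  1  2  2  3  3  3  4  4
dp[9][9] = 4. One LCS (by backtracking along matches): 2, 1, 4, 6.

4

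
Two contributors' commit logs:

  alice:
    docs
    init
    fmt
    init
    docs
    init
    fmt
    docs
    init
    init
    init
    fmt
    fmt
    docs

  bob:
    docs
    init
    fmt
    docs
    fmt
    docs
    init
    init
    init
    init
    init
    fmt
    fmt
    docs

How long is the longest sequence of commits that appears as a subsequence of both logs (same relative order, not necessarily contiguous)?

12

Taking docs [1,1] → init [2,2] → fmt [3,3] → docs [5,4] → fmt [7,5] → docs [8,6] → init [9,9] → init [10,10] → init [11,11] → fmt [12,12] → fmt [13,13] → docs [14,14] gives a common subsequence of length 12. dp[14][14] = 12 confirms this is the maximum.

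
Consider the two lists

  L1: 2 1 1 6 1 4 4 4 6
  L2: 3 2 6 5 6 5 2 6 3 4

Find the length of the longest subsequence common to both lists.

One common subsequence of length 3: 2 (L1 #1, L2 #7), 6 (L1 #4, L2 #8), 4 (L1 #8, L2 #10), and the DP table's final entry dp[9][10] is also 3, so no common subsequence is longer.

3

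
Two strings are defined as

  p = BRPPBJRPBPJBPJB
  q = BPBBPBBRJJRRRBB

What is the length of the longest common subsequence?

One common subsequence of length 8: B [1,1]; then P [3,2]; then P [4,5]; then B [5,7]; then J [6,10]; then R [7,13]; then B [12,14]; then B [15,15]. The LCS DP gives dp[15][15] = 8, so this is optimal.

8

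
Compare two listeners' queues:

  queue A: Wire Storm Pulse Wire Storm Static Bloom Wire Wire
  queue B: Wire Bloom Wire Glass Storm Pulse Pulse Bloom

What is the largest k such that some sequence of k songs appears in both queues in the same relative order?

4

Taking Wire at queue A[1]=queue B[3] → Storm at queue A[2]=queue B[5] → Pulse at queue A[3]=queue B[7] → Bloom at queue A[7]=queue B[8] gives a common subsequence of length 4. dp[9][8] = 4 confirms this is the maximum.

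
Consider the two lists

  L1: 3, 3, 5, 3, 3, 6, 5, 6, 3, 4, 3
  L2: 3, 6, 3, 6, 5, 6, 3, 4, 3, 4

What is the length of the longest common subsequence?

Let dp[i][j] be the LCS length of the first i values of L1 and the first j values of L2. dp[i][j] = dp[i-1][j-1]+1 when the i-th and j-th values match, else max(dp[i-1][j], dp[i][j-1]).
    ·  3  6  3  6  5  6  3  4  3  4
 ·  0  0  0  0  0  0  0  0  0  0  0
 3  0  1  1  1  1  1  1  1  1  1  1
 3  0  1  1  2  2  2  2  2  2  2  2
 5  0  1  1  2  2  3  3  3  3  3  3
 3  0  1  1  2  2  3  3  4  4  4  4
 3  0  1  1  2  2  3  3  4  4  5  5
 6  0  1  2  2  3  3  4  4  4  5  5
 5  0  1  2  2  3  4  4  4  4  5  5
 6  0  1  2  2  3  4  5  5  5  5  5
 3  0  1  2  3  3  4  5  6  6  6  6
 4  0  1  2  3  3  4  5  6  7  7  7
 3  0  1  2  3  3  4  5  6  7  8  8
dp[11][10] = 8. One LCS (by backtracking along matches): 3, 3, 6, 5, 6, 3, 4, 3.

8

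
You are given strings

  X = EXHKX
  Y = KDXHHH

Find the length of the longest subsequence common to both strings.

2

One common subsequence of length 2: X at X[2]=Y[3], then H at X[3]=Y[6], and the DP table's final entry dp[5][6] is also 2, so no common subsequence is longer.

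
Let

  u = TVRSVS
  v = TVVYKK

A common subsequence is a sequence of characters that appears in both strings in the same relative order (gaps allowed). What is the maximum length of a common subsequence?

3

Let dp[i][j] be the LCS length of the first i characters of u and the first j characters of v. dp[i][j] = dp[i-1][j-1]+1 when the i-th and j-th characters match, else max(dp[i-1][j], dp[i][j-1]).
    ·  T  V  V  Y  K  K
 ·  0  0  0  0  0  0  0
 T  0  1  1  1  1  1  1
 V  0  1  2  2  2  2  2
 R  0  1  2  2  2  2  2
 S  0  1  2  2  2  2  2
 V  0  1  2  3  3  3  3
 S  0  1  2  3  3  3  3
dp[6][6] = 3. One LCS (by backtracking along matches): TVV.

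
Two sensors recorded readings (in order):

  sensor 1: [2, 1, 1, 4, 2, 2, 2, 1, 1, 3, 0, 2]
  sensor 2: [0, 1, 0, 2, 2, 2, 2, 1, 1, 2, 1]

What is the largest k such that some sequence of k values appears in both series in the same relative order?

7

One common subsequence of length 7: 2 [1,4], 2 [5,5], 2 [6,6], 2 [7,7], 1 [8,8], 1 [9,9], 2 [12,10], and the DP table's final entry dp[12][11] is also 7, so no common subsequence is longer.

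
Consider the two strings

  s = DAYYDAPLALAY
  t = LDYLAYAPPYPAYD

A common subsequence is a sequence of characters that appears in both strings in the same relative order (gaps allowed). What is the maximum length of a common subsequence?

7

Pick D [1,2], then A [2,5], then Y [3,6], then Y [4,10], then P [7,11], then A [11,12], then Y [12,13]; all 7 characters appear in both, in order. Since dp[12][14] = 7, nothing longer is possible.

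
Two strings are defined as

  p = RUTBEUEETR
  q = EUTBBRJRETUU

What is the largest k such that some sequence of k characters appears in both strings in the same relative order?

One common subsequence of length 5: U at p[2]=q[2] → T at p[3]=q[3] → B at p[4]=q[5] → E at p[5]=q[9] → U at p[6]=q[12]. dp[10][12] = 5 confirms this is the maximum.

5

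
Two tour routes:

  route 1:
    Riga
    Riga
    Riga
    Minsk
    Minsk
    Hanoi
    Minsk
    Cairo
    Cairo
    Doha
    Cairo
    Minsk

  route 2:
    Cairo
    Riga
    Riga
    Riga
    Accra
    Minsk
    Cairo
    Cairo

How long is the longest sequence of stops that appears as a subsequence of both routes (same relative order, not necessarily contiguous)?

Taking Riga at route 1[1]=route 2[2], then Riga at route 1[2]=route 2[3], then Riga at route 1[3]=route 2[4], then Minsk at route 1[7]=route 2[6], then Cairo at route 1[9]=route 2[7], then Cairo at route 1[11]=route 2[8] gives a common subsequence of length 6. dp[12][8] = 6 confirms this is the maximum.

6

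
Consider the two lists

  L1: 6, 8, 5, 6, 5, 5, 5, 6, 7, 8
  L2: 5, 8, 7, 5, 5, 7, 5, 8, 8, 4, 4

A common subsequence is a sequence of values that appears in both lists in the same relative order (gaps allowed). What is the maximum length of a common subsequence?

Taking 8 at L1[2]=L2[2], then 5 at L1[3]=L2[4], then 5 at L1[5]=L2[5], then 5 at L1[6]=L2[7], then 8 at L1[10]=L2[9] gives a common subsequence of length 5, and the DP table's final entry dp[10][11] is also 5, so no common subsequence is longer.

5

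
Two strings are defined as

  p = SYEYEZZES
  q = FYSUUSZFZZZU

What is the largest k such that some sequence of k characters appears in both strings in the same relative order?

One common subsequence of length 3: S (p #1, q #6), Z (p #6, q #10), Z (p #7, q #11). Since dp[9][12] = 3, nothing longer is possible.

3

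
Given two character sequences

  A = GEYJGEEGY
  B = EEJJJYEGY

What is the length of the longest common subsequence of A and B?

5

Pick E at A[2]=B[2] → Y at A[3]=B[6] → E at A[7]=B[7] → G at A[8]=B[8] → Y at A[9]=B[9]; all 5 characters appear in both, in order. The LCS DP gives dp[9][9] = 5, so this is optimal.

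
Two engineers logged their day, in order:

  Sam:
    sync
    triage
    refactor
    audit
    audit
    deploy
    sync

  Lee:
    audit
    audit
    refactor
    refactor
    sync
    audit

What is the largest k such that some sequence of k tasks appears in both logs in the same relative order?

3

One common subsequence of length 3: audit (Sam #4, Lee #1), audit (Sam #5, Lee #2), sync (Sam #7, Lee #5), and the DP table's final entry dp[7][6] is also 3, so no common subsequence is longer.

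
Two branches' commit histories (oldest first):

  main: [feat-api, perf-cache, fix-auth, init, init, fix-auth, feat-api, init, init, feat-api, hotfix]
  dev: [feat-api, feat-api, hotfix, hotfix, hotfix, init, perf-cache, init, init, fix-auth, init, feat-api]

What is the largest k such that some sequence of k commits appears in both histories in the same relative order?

Taking feat-api [1,2], perf-cache [2,7], init [4,8], init [5,9], fix-auth [6,10], init [9,11], feat-api [10,12] gives a common subsequence of length 7. Since dp[11][12] = 7, nothing longer is possible.

7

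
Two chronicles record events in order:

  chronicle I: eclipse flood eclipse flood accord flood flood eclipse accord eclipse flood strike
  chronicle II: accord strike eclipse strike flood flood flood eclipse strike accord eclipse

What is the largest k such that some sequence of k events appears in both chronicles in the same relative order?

7

Pick eclipse [1,3] → flood [4,5] → flood [6,6] → flood [7,7] → eclipse [8,8] → accord [9,10] → eclipse [10,11]; all 7 events appear in both, in order. The LCS DP gives dp[12][11] = 7, so this is optimal.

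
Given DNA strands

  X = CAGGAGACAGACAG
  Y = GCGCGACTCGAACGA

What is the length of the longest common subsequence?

Match C at X[1]=Y[2], then G at X[3]=Y[3], then G at X[4]=Y[5], then A at X[5]=Y[6], then G at X[6]=Y[10], then A at X[7]=Y[12], then C at X[8]=Y[13], then G at X[10]=Y[14], then A at X[13]=Y[15] — 9 bases in the same relative order in both. dp[14][15] = 9 confirms this is the maximum.

9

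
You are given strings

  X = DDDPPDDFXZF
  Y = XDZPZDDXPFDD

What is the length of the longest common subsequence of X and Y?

Let dp[i][j] be the LCS length of the first i characters of X and the first j characters of Y. dp[i][j] = dp[i-1][j-1]+1 when the i-th and j-th characters match, else max(dp[i-1][j], dp[i][j-1]).
    ·  X  D  Z  P  Z  D  D  X  P  F  D  D
 ·  0  0  0  0  0  0  0  0  0  0  0  0  0
 D  0  0  1  1  1  1  1  1  1  1  1  1  1
 D  0  0  1  1  1  1  2  2  2  2  2  2  2
 D  0  0  1  1  1  1  2  3  3  3  3  3  3
 P  0  0  1  1  2  2  2  3  3  4  4  4  4
 P  0  0  1  1  2  2  2  3  3  4  4  4  4
 D  0  0  1  1  2  2  3  3  3  4  4  5  5
 D  0  0  1  1  2  2  3  4  4  4  4  5  6
 F  0  0  1  1  2  2  3  4  4  4  5  5  6
 X  0  1  1  1  2  2  3  4  5  5  5  5  6
 Z  0  1  1  2  2  3  3  4  5  5  5  5  6
 F  0  1  1  2  2  3  3  4  5  5  6  6  6
dp[11][12] = 6. One LCS (by backtracking along matches): DDDPDD.

6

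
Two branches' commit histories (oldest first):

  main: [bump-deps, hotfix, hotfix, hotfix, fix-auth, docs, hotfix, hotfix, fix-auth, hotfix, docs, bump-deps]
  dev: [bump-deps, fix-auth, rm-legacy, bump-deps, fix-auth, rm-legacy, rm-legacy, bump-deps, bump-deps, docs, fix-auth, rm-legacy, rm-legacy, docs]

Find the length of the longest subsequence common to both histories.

One common subsequence of length 5: bump-deps [1,4], fix-auth [5,5], docs [6,10], fix-auth [9,11], docs [11,14]. The LCS DP gives dp[12][14] = 5, so this is optimal.

5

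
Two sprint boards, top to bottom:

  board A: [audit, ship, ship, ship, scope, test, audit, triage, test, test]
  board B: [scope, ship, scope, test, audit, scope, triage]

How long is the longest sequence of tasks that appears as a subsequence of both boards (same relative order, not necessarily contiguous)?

Taking ship [4,2], scope [5,3], test [6,4], audit [7,5], triage [8,7] gives a common subsequence of length 5. The LCS DP gives dp[10][7] = 5, so this is optimal.

5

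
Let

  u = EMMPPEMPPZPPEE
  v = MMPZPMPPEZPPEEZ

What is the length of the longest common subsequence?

12

Match M at u[2]=v[1], M at u[3]=v[2], P at u[4]=v[3], P at u[5]=v[5], M at u[7]=v[6], P at u[8]=v[7], P at u[9]=v[8], Z at u[10]=v[10], P at u[11]=v[11], P at u[12]=v[12], E at u[13]=v[13], E at u[14]=v[14] — 12 characters in the same relative order in both. The LCS DP gives dp[14][15] = 12, so this is optimal.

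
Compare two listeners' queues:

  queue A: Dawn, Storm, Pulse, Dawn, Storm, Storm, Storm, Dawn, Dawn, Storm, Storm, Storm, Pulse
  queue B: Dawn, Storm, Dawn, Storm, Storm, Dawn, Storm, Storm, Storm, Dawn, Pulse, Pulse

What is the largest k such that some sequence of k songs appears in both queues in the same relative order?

Pick Dawn (queue A #1, queue B #1) → Storm (queue A #2, queue B #2) → Dawn (queue A #4, queue B #3) → Storm (queue A #6, queue B #4) → Storm (queue A #7, queue B #5) → Dawn (queue A #9, queue B #6) → Storm (queue A #10, queue B #7) → Storm (queue A #11, queue B #8) → Storm (queue A #12, queue B #9) → Pulse (queue A #13, queue B #12); all 10 songs appear in both, in order. The LCS DP gives dp[13][12] = 10, so this is optimal.

10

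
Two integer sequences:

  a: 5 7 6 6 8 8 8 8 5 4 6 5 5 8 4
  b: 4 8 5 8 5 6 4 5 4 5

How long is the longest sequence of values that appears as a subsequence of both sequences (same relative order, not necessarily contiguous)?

6

Match 5 at a[1]=b[3], 8 at a[8]=b[4], 5 at a[9]=b[5], 4 at a[10]=b[7], 5 at a[12]=b[8], 5 at a[13]=b[10] — 6 values in the same relative order in both, and the DP table's final entry dp[15][10] is also 6, so no common subsequence is longer.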